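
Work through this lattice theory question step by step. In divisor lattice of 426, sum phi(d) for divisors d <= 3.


Divisors of 426 up to 3: [1, 2, 3]
phi values: [1, 1, 2]
Sum = 4


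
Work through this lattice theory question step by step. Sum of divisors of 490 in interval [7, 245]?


Interval [7,245] in divisors of 490: [7, 35, 49, 245]
Sum = 336


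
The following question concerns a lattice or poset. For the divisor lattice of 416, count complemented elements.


An element a is complemented if some b has a meet b = bottom, a join b = top.
a is complemented iff gcd(a, n/a)=1, i.e. a is a unitary divisor of 416.
Complemented elements: 1, 13, 32, 416
Count: 4


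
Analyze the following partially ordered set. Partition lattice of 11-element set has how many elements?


B(n) = number of set partitions of an n-element set.
B(n) satisfies the recurrence: B(n+1) = sum_k C(n,k)*B(k).
B(11) = 678570


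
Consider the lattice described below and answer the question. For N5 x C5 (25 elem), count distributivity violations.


Distributive law: a ^ (b v c) = (a ^ b) v (a ^ c).
Check all 25^3 = 15625 ordered triples (a,b,c).
  e.g. a=(b,0), b=(a,0), c=(c,0): lhs=(b,0) != rhs=(a,0)
  e.g. a=(b,0), b=(a,0), c=(c,1): lhs=(b,0) != rhs=(a,0)
Total violating triples: 250


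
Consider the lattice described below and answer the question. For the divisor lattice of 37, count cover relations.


A cover relation a -< b holds when a < b with no c strictly between.
Cover relations:
  1 -< 37
Total: 1


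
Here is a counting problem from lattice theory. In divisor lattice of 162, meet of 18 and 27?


In a divisor lattice, meet = gcd (greatest common divisor).
By Euclidean algorithm or factoring: gcd(18,27) = 9


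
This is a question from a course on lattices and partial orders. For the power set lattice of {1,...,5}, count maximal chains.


A maximal chain goes from the minimum element to a maximal element via cover relations.
Counting all min-to-max paths in the cover graph.
Total maximal chains: 120


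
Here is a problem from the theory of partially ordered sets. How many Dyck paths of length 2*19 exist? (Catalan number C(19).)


C(n) = C(2n, n) / (n+1).
C(38, 19) = 35345263800
C(19) = 35345263800 / 20 = 1767263190


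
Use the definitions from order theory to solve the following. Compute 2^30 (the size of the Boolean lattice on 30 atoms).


Power set = 2^n.
2^30 = 1073741824


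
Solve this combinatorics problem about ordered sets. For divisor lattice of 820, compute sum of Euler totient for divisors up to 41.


Divisors of 820 up to 41: [1, 2, 4, 5, 10, 20, 41]
phi values: [1, 1, 2, 4, 4, 8, 40]
Sum = 60


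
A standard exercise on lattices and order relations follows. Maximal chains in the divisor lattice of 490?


A maximal chain goes from the minimum element to a maximal element via cover relations.
Counting all min-to-max paths in the cover graph.
Total maximal chains: 12


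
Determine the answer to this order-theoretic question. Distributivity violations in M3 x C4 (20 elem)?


Distributive law: a ^ (b v c) = (a ^ b) v (a ^ c).
Check all 20^3 = 8000 ordered triples (a,b,c).
  e.g. a=(a1,0), b=(a2,0), c=(a3,0): lhs=(a1,0) != rhs=(0,0)
  e.g. a=(a1,0), b=(a2,0), c=(a3,1): lhs=(a1,0) != rhs=(0,0)
Total violating triples: 384


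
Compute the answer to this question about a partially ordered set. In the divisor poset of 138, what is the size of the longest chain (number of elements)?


A chain is a totally ordered subset; we count the number of elements in a maximum chain.
Compute, for each element x, the size of the longest chain ending at x:
  1: 1
  2: 2
  3: 2
  23: 2
  6: 3
  46: 3
  ...
A maximum chain: 1 < 2 < 6 < 138
Number of elements in the longest chain: 4


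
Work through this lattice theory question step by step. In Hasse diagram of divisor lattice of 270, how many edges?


A cover relation a -< b holds when a < b with no c strictly between.
Cover relations:
  1 -< 2
  1 -< 3
  1 -< 5
  2 -< 6
  2 -< 10
  3 -< 6
  3 -< 9
  3 -< 15
  ...20 more
Total: 28


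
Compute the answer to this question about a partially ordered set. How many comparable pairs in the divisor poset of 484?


A comparable pair {a,b} has a < b or b < a in the order.
Count unordered pairs where one element is strictly below the other.
Examples: {1,2}, {1,4}, {1,11}, {1,22}, ...
Total comparable pairs: 27


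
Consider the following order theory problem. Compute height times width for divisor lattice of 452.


Height = length of longest chain minus 1; width = size of largest antichain.
A maximum chain: 1 | 113 | 226 | 452  (height 3).
A maximum antichain: {2, 113}  (width 2).
Product = 3 * 2 = 6


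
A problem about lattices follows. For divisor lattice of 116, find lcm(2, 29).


In a divisor lattice, join = lcm (least common multiple).
Compute lcm iteratively: start with first element, then lcm(current, next).
Elements: [2, 29]
lcm(2,29) = 58
Final lcm = 58


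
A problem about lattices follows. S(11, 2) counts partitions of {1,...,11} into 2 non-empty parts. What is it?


S(n,k) = k*S(n-1,k) + S(n-1,k-1).
S(10,2) = 511, S(10,1) = 1
S(11,2) = 2*511 + 1 = 1022 + 1
S(11,2) = 1023


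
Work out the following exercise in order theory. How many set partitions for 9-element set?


B(n) = number of set partitions of an n-element set.
B(n) satisfies the recurrence: B(n+1) = sum_k C(n,k)*B(k).
B(9) = 21147


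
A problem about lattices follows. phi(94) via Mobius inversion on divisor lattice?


phi(n) = n * prod_{p|n} (1 - 1/p).
Prime divisors of 94: [2, 47]
phi(94) = 94 * (1 - 1/2) * (1 - 1/47)
phi(94) = 46


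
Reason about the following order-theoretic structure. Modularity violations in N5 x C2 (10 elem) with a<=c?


Modular law: if a <= c then a v (b ^ c) = (a v b) ^ c.
Check all triples (a,b,c) with a <= c among 10 elements.
  e.g. a=(a,0), b=(c,0), c=(b,0): lhs=(a,0) != rhs=(b,0)
  e.g. a=(a,0), b=(c,1), c=(b,0): lhs=(a,0) != rhs=(b,0)
Total violating triples: 6


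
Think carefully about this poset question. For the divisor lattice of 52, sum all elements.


sigma(n) = sum of divisors.
Divisors of 52: [1, 2, 4, 13, 26, 52]
Sum = 98


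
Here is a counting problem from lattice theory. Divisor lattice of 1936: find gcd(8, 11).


In a divisor lattice, meet = gcd (greatest common divisor).
By Euclidean algorithm or factoring: gcd(8,11) = 1


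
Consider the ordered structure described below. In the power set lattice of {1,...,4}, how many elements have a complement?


An element a is complemented if some b has a meet b = bottom, a join b = top.
every subset A has complement S\A, so all elements are complemented.
Complemented elements: {}, {1}, {2}, {3}, {4}, {1,2}, ... (10 more)
Count: 16


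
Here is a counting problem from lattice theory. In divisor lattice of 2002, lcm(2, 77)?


Join=lcm.
gcd(2,77)=1
lcm=154


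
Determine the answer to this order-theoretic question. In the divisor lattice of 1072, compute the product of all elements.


Divisors of 1072: [1, 2, 4, 8, 16, 67, 134, 268, 536, 1072]
Product = n^(d(n)/2) = 1072^(10/2)
Product = 1415708784197632


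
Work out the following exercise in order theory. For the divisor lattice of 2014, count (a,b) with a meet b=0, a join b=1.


Complement pair (a,b): a meet b = bottom, a join b = top.
Here: gcd(a,b)=1 and lcm(a,b)=2014, i.e. a*b=2014 with a,b coprime.
Pairs found: (1,2014), (2,1007), (19,106), (38,53), ... (4 more)
Total ordered pairs: 8


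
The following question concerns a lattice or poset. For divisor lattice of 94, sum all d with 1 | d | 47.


Interval [1,47] in divisors of 94: [1, 47]
Sum = 48


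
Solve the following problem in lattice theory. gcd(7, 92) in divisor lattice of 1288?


Meet=gcd.
gcd(7,92)=1


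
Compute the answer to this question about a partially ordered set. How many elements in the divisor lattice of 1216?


Divisors of 1216: [1, 2, 4, 8, 16, 19, 32, 38, 64, 76, 152, 304, 608, 1216]
Count: 14


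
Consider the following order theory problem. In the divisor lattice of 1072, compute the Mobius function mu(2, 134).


In a divisor lattice, mu(a,b) = mu(b/a) where mu is the classical Mobius function.
b/a = 134/2 = 67
Prime factorization of 67: primes [67]
67 is squarefree with 1 prime factor(s), so mu(67) = (-1)^1 = -1


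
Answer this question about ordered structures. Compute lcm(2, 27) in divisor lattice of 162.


In a divisor lattice, join = lcm (least common multiple).
gcd(2,27) = 1
lcm(2,27) = 2*27/gcd = 54/1 = 54


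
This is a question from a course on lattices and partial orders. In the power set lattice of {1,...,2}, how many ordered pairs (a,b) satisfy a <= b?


The order relation is {(a,b) : a <= b}, reflexive so it includes (a,a).
Examples: ({},{}), ({},{1,2}), ({},{1}), ({},{2}), ({1,2},{1,2}), ...
Total ordered pairs: 9


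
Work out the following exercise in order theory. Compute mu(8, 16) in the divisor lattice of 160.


In a divisor lattice, mu(a,b) = mu(b/a) where mu is the classical Mobius function.
b/a = 16/8 = 2
Prime factorization of 2: primes [2]
2 is squarefree with 1 prime factor(s), so mu(2) = (-1)^1 = -1


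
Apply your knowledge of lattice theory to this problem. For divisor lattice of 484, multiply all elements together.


Divisors of 484: [1, 2, 4, 11, 22, 44, 121, 242, 484]
Product = n^(d(n)/2) = 484^(9/2)
Product = 1207269217792


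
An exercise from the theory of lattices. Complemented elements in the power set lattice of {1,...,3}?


An element a is complemented if some b has a meet b = bottom, a join b = top.
every subset A has complement S\A, so all elements are complemented.
Complemented elements: {}, {1}, {2}, {3}, {1,2}, {1,3}, ... (2 more)
Count: 8


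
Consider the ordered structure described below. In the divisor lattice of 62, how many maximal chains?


A maximal chain goes from the minimum element to a maximal element via cover relations.
Counting all min-to-max paths in the cover graph.
Total maximal chains: 2


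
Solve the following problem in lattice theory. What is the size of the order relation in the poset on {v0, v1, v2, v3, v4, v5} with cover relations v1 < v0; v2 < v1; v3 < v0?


The order relation is {(a,b) : a <= b}, reflexive so it includes (a,a).
Examples: (v0,v0), (v1,v0), (v1,v1), (v2,v0), (v2,v1), ...
Total ordered pairs: 10


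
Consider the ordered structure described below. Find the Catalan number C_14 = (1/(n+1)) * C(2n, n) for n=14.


C(n) = C(2n, n) / (n+1).
C(28, 14) = 40116600
C(14) = 40116600 / 15 = 2674440


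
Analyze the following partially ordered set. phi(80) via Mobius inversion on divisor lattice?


phi(n) = n * prod_{p|n} (1 - 1/p).
Prime divisors of 80: [2, 5]
phi(80) = 80 * (1 - 1/2) * (1 - 1/5)
phi(80) = 32


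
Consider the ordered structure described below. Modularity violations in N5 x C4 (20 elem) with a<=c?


Modular law: if a <= c then a v (b ^ c) = (a v b) ^ c.
Check all triples (a,b,c) with a <= c among 20 elements.
  e.g. a=(a,0), b=(c,0), c=(b,0): lhs=(a,0) != rhs=(b,0)
  e.g. a=(a,0), b=(c,1), c=(b,0): lhs=(a,0) != rhs=(b,0)
Total violating triples: 40


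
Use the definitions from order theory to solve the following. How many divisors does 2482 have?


Divisors of 2482: [1, 2, 17, 34, 73, 146, 1241, 2482]
Count: 8


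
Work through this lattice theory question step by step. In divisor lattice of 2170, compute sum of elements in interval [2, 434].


Interval [2,434] in divisors of 2170: [2, 14, 62, 434]
Sum = 512


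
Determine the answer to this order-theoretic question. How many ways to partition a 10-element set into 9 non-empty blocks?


S(n,k) = k*S(n-1,k) + S(n-1,k-1).
S(9,9) = 1, S(9,8) = 36
S(10,9) = 9*1 + 36 = 9 + 36
S(10,9) = 45


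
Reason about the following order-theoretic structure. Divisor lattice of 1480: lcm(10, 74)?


Join=lcm.
gcd(10,74)=2
lcm=370


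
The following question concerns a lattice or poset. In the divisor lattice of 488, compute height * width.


Height = length of longest chain minus 1; width = size of largest antichain.
A maximum chain: 1 | 61 | 122 | 244 | 488  (height 4).
A maximum antichain: {2, 61}  (width 2).
Product = 4 * 2 = 8


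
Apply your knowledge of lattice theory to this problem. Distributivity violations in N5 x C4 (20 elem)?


Distributive law: a ^ (b v c) = (a ^ b) v (a ^ c).
Check all 20^3 = 8000 ordered triples (a,b,c).
  e.g. a=(b,0), b=(a,0), c=(c,0): lhs=(b,0) != rhs=(a,0)
  e.g. a=(b,0), b=(a,0), c=(c,1): lhs=(b,0) != rhs=(a,0)
Total violating triples: 128


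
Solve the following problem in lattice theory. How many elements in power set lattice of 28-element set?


Power set = 2^n.
2^28 = 268435456


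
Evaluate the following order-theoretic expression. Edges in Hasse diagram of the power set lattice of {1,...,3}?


A cover relation a -< b holds when a < b with no c strictly between.
Cover relations:
  {} -< {1}
  {} -< {2}
  {} -< {3}
  {1} -< {1,2}
  {1} -< {1,3}
  {2} -< {1,2}
  {2} -< {2,3}
  {3} -< {1,3}
  ...4 more
Total: 12


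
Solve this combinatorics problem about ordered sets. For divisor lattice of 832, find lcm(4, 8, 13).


In a divisor lattice, join = lcm (least common multiple).
Compute lcm iteratively: start with first element, then lcm(current, next).
Elements: [4, 8, 13]
lcm(4,8) = 8
lcm(8,13) = 104
Final lcm = 104


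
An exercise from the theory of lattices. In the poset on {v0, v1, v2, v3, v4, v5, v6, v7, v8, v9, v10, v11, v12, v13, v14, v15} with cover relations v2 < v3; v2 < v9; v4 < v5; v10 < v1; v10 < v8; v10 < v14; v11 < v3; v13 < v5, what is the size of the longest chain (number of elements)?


A chain is a totally ordered subset; we count the number of elements in a maximum chain.
Compute, for each element x, the size of the longest chain ending at x:
  v0: 1
  v2: 1
  v4: 1
  v6: 1
  v7: 1
  v10: 1
  ...
A maximum chain: v10 < v1
Number of elements in the longest chain: 2


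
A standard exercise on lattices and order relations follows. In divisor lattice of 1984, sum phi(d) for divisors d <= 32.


Divisors of 1984 up to 32: [1, 2, 4, 8, 16, 31, 32]
phi values: [1, 1, 2, 4, 8, 30, 16]
Sum = 62


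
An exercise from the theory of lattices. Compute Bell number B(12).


B(n) = number of set partitions of an n-element set.
B(n) satisfies the recurrence: B(n+1) = sum_k C(n,k)*B(k).
B(12) = 4213597


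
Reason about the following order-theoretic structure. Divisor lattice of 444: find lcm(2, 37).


In a divisor lattice, join = lcm (least common multiple).
gcd(2,37) = 1
lcm(2,37) = 2*37/gcd = 74/1 = 74


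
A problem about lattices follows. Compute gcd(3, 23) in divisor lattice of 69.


In a divisor lattice, meet = gcd (greatest common divisor).
By Euclidean algorithm or factoring: gcd(3,23) = 1


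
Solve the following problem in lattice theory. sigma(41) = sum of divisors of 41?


sigma(n) = sum of divisors.
Divisors of 41: [1, 41]
Sum = 42


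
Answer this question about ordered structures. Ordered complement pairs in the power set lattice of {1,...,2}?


Complement pair (a,b): a meet b = bottom, a join b = top.
Here: A intersect B = {} and A union B = {1,...,2}.
Pairs found: ({},{1,2}), ({1},{2}), ({2},{1}), ({1,2},{})
Total ordered pairs: 4


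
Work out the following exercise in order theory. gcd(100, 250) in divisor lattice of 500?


Meet=gcd.
gcd(100,250)=50


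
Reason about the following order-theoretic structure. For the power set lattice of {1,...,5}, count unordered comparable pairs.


A comparable pair {a,b} has a < b or b < a in the order.
Count unordered pairs where one element is strictly below the other.
Examples: {{},{1}}, {{},{2}}, {{},{3}}, {{},{4}}, ...
Total comparable pairs: 211


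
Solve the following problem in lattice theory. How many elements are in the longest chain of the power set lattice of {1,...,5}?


A chain is a totally ordered subset; we count the number of elements in a maximum chain.
Compute, for each element x, the size of the longest chain ending at x:
  {}: 1
  {1}: 2
  {2}: 2
  {3}: 2
  {4}: 2
  {5}: 2
  ...
A maximum chain: {} < {1} < {1,2} < {1,2,3} < {1,2,3,4} < {1,2,3,4,5}
Number of elements in the longest chain: 6


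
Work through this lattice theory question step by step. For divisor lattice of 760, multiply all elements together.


Divisors of 760: [1, 2, 4, 5, 8, 10, 19, 20, 38, 40, 76, 95, 152, 190, 380, 760]
Product = n^(d(n)/2) = 760^(16/2)
Product = 111303478745497600000000


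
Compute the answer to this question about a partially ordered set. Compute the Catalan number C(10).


C(n) = C(2n, n) / (n+1).
C(20, 10) = 184756
C(10) = 184756 / 11 = 16796


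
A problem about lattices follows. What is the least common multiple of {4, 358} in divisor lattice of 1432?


In a divisor lattice, join = lcm (least common multiple).
Compute lcm iteratively: start with first element, then lcm(current, next).
Elements: [4, 358]
lcm(4,358) = 716
Final lcm = 716


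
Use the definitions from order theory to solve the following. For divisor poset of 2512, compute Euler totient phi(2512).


phi(n) = n * prod_{p|n} (1 - 1/p).
Prime divisors of 2512: [2, 157]
phi(2512) = 2512 * (1 - 1/2) * (1 - 1/157)
phi(2512) = 1248


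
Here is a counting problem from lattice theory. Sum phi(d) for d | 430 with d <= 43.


Divisors of 430 up to 43: [1, 2, 5, 10, 43]
phi values: [1, 1, 4, 4, 42]
Sum = 52


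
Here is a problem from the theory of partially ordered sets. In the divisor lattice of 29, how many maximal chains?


A maximal chain goes from the minimum element to a maximal element via cover relations.
Counting all min-to-max paths in the cover graph.
Total maximal chains: 1


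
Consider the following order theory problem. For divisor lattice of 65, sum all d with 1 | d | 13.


Interval [1,13] in divisors of 65: [1, 13]
Sum = 14


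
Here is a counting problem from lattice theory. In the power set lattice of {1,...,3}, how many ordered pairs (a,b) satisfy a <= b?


The order relation is {(a,b) : a <= b}, reflexive so it includes (a,a).
Examples: ({},{}), ({},{1,2}), ({},{1,2,3}), ({},{1,3}), ({},{1}), ...
Total ordered pairs: 27


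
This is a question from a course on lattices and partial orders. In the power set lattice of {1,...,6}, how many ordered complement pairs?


Complement pair (a,b): a meet b = bottom, a join b = top.
Here: A intersect B = {} and A union B = {1,...,6}.
Pairs found: ({},{1,2,3,4,5,6}), ({1},{2,3,4,5,6}), ({2},{1,3,4,5,6}), ({3},{1,2,4,5,6}), ... (60 more)
Total ordered pairs: 64


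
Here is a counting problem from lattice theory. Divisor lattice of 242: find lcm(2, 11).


In a divisor lattice, join = lcm (least common multiple).
gcd(2,11) = 1
lcm(2,11) = 2*11/gcd = 22/1 = 22


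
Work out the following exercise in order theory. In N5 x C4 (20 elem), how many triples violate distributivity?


Distributive law: a ^ (b v c) = (a ^ b) v (a ^ c).
Check all 20^3 = 8000 ordered triples (a,b,c).
  e.g. a=(b,0), b=(a,0), c=(c,0): lhs=(b,0) != rhs=(a,0)
  e.g. a=(b,0), b=(a,0), c=(c,1): lhs=(b,0) != rhs=(a,0)
Total violating triples: 128


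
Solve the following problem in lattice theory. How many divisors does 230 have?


Divisors of 230: [1, 2, 5, 10, 23, 46, 115, 230]
Count: 8


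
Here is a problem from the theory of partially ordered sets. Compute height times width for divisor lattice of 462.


Height = length of longest chain minus 1; width = size of largest antichain.
A maximum chain: 1 | 11 | 77 | 231 | 462  (height 4).
A maximum antichain: {6, 14, 21, 22, 33, 77}  (width 6).
Product = 4 * 6 = 24


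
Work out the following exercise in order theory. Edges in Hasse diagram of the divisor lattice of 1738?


A cover relation a -< b holds when a < b with no c strictly between.
Cover relations:
  1 -< 2
  1 -< 11
  1 -< 79
  2 -< 22
  2 -< 158
  11 -< 22
  11 -< 869
  22 -< 1738
  ...4 more
Total: 12


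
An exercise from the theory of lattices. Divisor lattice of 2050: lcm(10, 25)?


Join=lcm.
gcd(10,25)=5
lcm=50


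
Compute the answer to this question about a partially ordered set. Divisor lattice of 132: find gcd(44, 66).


In a divisor lattice, meet = gcd (greatest common divisor).
By Euclidean algorithm or factoring: gcd(44,66) = 22


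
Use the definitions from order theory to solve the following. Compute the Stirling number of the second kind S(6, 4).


S(n,k) = k*S(n-1,k) + S(n-1,k-1).
S(5,4) = 10, S(5,3) = 25
S(6,4) = 4*10 + 25 = 40 + 25
S(6,4) = 65


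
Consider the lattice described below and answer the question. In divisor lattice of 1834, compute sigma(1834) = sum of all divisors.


sigma(n) = sum of divisors.
Divisors of 1834: [1, 2, 7, 14, 131, 262, 917, 1834]
Sum = 3168


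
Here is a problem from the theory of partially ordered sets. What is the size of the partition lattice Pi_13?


B(n) = number of set partitions of an n-element set.
B(n) satisfies the recurrence: B(n+1) = sum_k C(n,k)*B(k).
B(13) = 27644437


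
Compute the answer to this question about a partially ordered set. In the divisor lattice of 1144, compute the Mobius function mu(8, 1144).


In a divisor lattice, mu(a,b) = mu(b/a) where mu is the classical Mobius function.
b/a = 1144/8 = 143
Prime factorization of 143: primes [11, 13]
143 is squarefree with 2 prime factor(s), so mu(143) = (-1)^2 = 1


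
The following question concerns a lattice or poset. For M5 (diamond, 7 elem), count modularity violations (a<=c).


Modular law: if a <= c then a v (b ^ c) = (a v b) ^ c.
Check all triples (a,b,c) with a <= c among 7 elements.
This lattice is modular (diamonds M_m and their chain-products are modular).
Total violating triples: 0


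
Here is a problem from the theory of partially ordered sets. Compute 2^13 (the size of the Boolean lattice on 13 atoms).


Power set = 2^n.
2^13 = 8192


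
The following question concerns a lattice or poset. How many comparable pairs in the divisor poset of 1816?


A comparable pair {a,b} has a < b or b < a in the order.
Count unordered pairs where one element is strictly below the other.
Examples: {1,2}, {1,4}, {1,8}, {1,227}, ...
Total comparable pairs: 22


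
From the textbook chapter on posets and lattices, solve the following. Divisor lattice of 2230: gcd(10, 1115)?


Meet=gcd.
gcd(10,1115)=5


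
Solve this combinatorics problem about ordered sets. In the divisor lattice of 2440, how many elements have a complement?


An element a is complemented if some b has a meet b = bottom, a join b = top.
a is complemented iff gcd(a, n/a)=1, i.e. a is a unitary divisor of 2440.
Complemented elements: 1, 5, 8, 40, 61, 305, ... (2 more)
Count: 8


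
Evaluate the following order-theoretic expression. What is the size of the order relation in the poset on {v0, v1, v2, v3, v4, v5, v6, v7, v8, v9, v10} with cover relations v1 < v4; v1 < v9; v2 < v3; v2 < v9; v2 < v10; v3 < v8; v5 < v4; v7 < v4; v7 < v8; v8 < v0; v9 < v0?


The order relation is {(a,b) : a <= b}, reflexive so it includes (a,a).
Examples: (v0,v0), (v1,v0), (v1,v1), (v1,v4), (v1,v9), ...
Total ordered pairs: 27


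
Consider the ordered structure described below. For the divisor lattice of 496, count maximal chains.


A maximal chain goes from the minimum element to a maximal element via cover relations.
Counting all min-to-max paths in the cover graph.
Total maximal chains: 5


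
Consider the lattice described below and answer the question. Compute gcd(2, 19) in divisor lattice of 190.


In a divisor lattice, meet = gcd (greatest common divisor).
By Euclidean algorithm or factoring: gcd(2,19) = 1


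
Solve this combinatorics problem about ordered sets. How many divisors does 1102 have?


Divisors of 1102: [1, 2, 19, 29, 38, 58, 551, 1102]
Count: 8


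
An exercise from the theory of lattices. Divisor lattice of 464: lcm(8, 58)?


Join=lcm.
gcd(8,58)=2
lcm=232


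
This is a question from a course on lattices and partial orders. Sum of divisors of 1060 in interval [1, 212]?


Interval [1,212] in divisors of 1060: [1, 2, 4, 53, 106, 212]
Sum = 378


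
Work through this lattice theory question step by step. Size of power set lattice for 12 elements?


Power set = 2^n.
2^12 = 4096


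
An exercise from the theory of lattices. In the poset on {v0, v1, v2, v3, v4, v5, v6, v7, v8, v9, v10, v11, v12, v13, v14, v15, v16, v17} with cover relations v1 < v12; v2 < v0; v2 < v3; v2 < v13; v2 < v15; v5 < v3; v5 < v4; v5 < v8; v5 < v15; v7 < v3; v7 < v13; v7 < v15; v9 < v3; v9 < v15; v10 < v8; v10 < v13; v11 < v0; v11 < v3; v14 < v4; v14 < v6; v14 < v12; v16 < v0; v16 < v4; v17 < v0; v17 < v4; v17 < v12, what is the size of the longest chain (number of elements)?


A chain is a totally ordered subset; we count the number of elements in a maximum chain.
Compute, for each element x, the size of the longest chain ending at x:
  v1: 1
  v2: 1
  v5: 1
  v7: 1
  v9: 1
  v10: 1
  ...
A maximum chain: v2 < v0
Number of elements in the longest chain: 2


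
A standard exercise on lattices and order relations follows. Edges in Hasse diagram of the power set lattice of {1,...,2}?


A cover relation a -< b holds when a < b with no c strictly between.
Cover relations:
  {} -< {1}
  {} -< {2}
  {1} -< {1,2}
  {2} -< {1,2}
Total: 4


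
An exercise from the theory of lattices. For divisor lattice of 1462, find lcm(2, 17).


In a divisor lattice, join = lcm (least common multiple).
Compute lcm iteratively: start with first element, then lcm(current, next).
Elements: [2, 17]
lcm(2,17) = 34
Final lcm = 34


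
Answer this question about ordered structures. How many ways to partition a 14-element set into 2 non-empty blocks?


S(n,k) = k*S(n-1,k) + S(n-1,k-1).
S(13,2) = 4095, S(13,1) = 1
S(14,2) = 2*4095 + 1 = 8190 + 1
S(14,2) = 8191


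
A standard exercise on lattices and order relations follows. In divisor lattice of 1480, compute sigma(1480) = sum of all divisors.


sigma(n) = sum of divisors.
Divisors of 1480: [1, 2, 4, 5, 8, 10, 20, 37, 40, 74, 148, 185, 296, 370, 740, 1480]
Sum = 3420


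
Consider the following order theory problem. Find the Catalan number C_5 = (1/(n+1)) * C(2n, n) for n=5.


C(n) = C(2n, n) / (n+1).
C(10, 5) = 252
C(5) = 252 / 6 = 42


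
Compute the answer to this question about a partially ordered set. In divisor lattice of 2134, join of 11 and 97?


In a divisor lattice, join = lcm (least common multiple).
gcd(11,97) = 1
lcm(11,97) = 11*97/gcd = 1067/1 = 1067


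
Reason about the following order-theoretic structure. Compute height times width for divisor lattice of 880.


Height = length of longest chain minus 1; width = size of largest antichain.
A maximum chain: 1 | 11 | 55 | 110 | 220 | 440 | 880  (height 6).
A maximum antichain: {4, 10, 22, 55}  (width 4).
Product = 6 * 4 = 24


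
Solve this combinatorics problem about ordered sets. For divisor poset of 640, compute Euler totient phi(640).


phi(n) = n * prod_{p|n} (1 - 1/p).
Prime divisors of 640: [2, 5]
phi(640) = 640 * (1 - 1/2) * (1 - 1/5)
phi(640) = 256


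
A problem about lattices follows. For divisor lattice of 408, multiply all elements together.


Divisors of 408: [1, 2, 3, 4, 6, 8, 12, 17, 24, 34, 51, 68, 102, 136, 204, 408]
Product = n^(d(n)/2) = 408^(16/2)
Product = 767858691933644783616


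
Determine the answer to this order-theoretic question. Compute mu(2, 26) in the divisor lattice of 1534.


In a divisor lattice, mu(a,b) = mu(b/a) where mu is the classical Mobius function.
b/a = 26/2 = 13
Prime factorization of 13: primes [13]
13 is squarefree with 1 prime factor(s), so mu(13) = (-1)^1 = -1


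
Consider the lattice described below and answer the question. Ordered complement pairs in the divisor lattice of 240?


Complement pair (a,b): a meet b = bottom, a join b = top.
Here: gcd(a,b)=1 and lcm(a,b)=240, i.e. a*b=240 with a,b coprime.
Pairs found: (1,240), (3,80), (5,48), (15,16), ... (4 more)
Total ordered pairs: 8


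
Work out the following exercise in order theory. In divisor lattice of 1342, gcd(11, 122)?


Meet=gcd.
gcd(11,122)=1


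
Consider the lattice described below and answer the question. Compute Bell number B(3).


B(n) = number of set partitions of an n-element set.
B(n) satisfies the recurrence: B(n+1) = sum_k C(n,k)*B(k).
B(3) = 5


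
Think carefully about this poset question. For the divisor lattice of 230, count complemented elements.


An element a is complemented if some b has a meet b = bottom, a join b = top.
a is complemented iff gcd(a, n/a)=1, i.e. a is a unitary divisor of 230.
Complemented elements: 1, 2, 5, 10, 23, 46, ... (2 more)
Count: 8


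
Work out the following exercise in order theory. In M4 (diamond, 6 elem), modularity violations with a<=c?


Modular law: if a <= c then a v (b ^ c) = (a v b) ^ c.
Check all triples (a,b,c) with a <= c among 6 elements.
This lattice is modular (diamonds M_m and their chain-products are modular).
Total violating triples: 0


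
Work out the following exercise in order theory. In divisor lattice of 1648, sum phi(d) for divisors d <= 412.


Divisors of 1648 up to 412: [1, 2, 4, 8, 16, 103, 206, 412]
phi values: [1, 1, 2, 4, 8, 102, 102, 204]
Sum = 424


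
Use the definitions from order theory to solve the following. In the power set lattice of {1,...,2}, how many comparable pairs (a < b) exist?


A comparable pair {a,b} has a < b or b < a in the order.
Count unordered pairs where one element is strictly below the other.
Examples: {{},{1}}, {{},{2}}, {{},{1,2}}, {{1},{1,2}}, ...
Total comparable pairs: 5


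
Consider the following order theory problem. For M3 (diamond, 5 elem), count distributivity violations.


Distributive law: a ^ (b v c) = (a ^ b) v (a ^ c).
Check all 5^3 = 125 ordered triples (a,b,c).
  e.g. a=a1, b=a2, c=a3: lhs=a1 != rhs=0
  e.g. a=a1, b=a3, c=a2: lhs=a1 != rhs=0
Total violating triples: 6


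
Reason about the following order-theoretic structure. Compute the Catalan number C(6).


C(n) = C(2n, n) / (n+1).
C(12, 6) = 924
C(6) = 924 / 7 = 132


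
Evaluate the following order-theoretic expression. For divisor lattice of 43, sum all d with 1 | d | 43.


Interval [1,43] in divisors of 43: [1, 43]
Sum = 44


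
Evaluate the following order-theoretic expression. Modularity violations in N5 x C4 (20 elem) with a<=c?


Modular law: if a <= c then a v (b ^ c) = (a v b) ^ c.
Check all triples (a,b,c) with a <= c among 20 elements.
  e.g. a=(a,0), b=(c,0), c=(b,0): lhs=(a,0) != rhs=(b,0)
  e.g. a=(a,0), b=(c,1), c=(b,0): lhs=(a,0) != rhs=(b,0)
Total violating triples: 40


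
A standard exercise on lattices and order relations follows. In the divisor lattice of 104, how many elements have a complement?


An element a is complemented if some b has a meet b = bottom, a join b = top.
a is complemented iff gcd(a, n/a)=1, i.e. a is a unitary divisor of 104.
Complemented elements: 1, 8, 13, 104
Count: 4


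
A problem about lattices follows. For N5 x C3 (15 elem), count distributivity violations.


Distributive law: a ^ (b v c) = (a ^ b) v (a ^ c).
Check all 15^3 = 3375 ordered triples (a,b,c).
  e.g. a=(b,0), b=(a,0), c=(c,0): lhs=(b,0) != rhs=(a,0)
  e.g. a=(b,0), b=(a,0), c=(c,1): lhs=(b,0) != rhs=(a,0)
Total violating triples: 54


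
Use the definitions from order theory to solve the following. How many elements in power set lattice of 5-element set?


Power set = 2^n.
2^5 = 32


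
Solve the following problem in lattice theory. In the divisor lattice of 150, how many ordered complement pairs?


Complement pair (a,b): a meet b = bottom, a join b = top.
Here: gcd(a,b)=1 and lcm(a,b)=150, i.e. a*b=150 with a,b coprime.
Pairs found: (1,150), (2,75), (3,50), (6,25), ... (4 more)
Total ordered pairs: 8


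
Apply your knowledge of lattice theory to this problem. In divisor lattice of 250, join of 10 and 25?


In a divisor lattice, join = lcm (least common multiple).
gcd(10,25) = 5
lcm(10,25) = 10*25/gcd = 250/5 = 50


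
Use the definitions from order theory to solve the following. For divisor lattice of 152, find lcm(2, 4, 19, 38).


In a divisor lattice, join = lcm (least common multiple).
Compute lcm iteratively: start with first element, then lcm(current, next).
Elements: [2, 4, 19, 38]
lcm(2,4) = 4
lcm(4,19) = 76
lcm(76,38) = 76
Final lcm = 76


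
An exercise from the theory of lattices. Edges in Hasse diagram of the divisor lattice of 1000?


A cover relation a -< b holds when a < b with no c strictly between.
Cover relations:
  1 -< 2
  1 -< 5
  2 -< 4
  2 -< 10
  4 -< 8
  4 -< 20
  5 -< 10
  5 -< 25
  ...16 more
Total: 24


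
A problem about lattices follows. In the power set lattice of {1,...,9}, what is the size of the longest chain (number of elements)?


A chain is a totally ordered subset; we count the number of elements in a maximum chain.
Compute, for each element x, the size of the longest chain ending at x:
  {}: 1
  {1}: 2
  {2}: 2
  {3}: 2
  {4}: 2
  {5}: 2
  ...
A maximum chain: {} < {1} < {1,2} < {1,2,3} < {1,2,3,4} < {1,2,3,4,5} < {1,2,3,4,5,6} < {1,2,3,4,5,6,7} < {1,2,3,4,5,6,7,8} < {1,2,3,4,5,6,7,8,9}
Number of elements in the longest chain: 10


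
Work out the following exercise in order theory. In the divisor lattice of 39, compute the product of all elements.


Divisors of 39: [1, 3, 13, 39]
Product = n^(d(n)/2) = 39^(4/2)
Product = 1521


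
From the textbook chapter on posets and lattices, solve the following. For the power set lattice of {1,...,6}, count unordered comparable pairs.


A comparable pair {a,b} has a < b or b < a in the order.
Count unordered pairs where one element is strictly below the other.
Examples: {{},{1}}, {{},{2}}, {{},{3}}, {{},{4}}, ...
Total comparable pairs: 665


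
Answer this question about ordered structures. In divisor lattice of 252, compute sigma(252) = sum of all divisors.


sigma(n) = sum of divisors.
Divisors of 252: [1, 2, 3, 4, 6, 7, 9, 12, 14, 18, 21, 28, 36, 42, 63, 84, 126, 252]
Sum = 728


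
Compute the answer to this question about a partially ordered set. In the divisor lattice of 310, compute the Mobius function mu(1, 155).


In a divisor lattice, mu(a,b) = mu(b/a) where mu is the classical Mobius function.
b/a = 155/1 = 155
Prime factorization of 155: primes [5, 31]
155 is squarefree with 2 prime factor(s), so mu(155) = (-1)^2 = 1


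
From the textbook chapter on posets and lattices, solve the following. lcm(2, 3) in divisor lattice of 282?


Join=lcm.
gcd(2,3)=1
lcm=6


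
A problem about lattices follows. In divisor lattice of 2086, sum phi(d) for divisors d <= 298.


Divisors of 2086 up to 298: [1, 2, 7, 14, 149, 298]
phi values: [1, 1, 6, 6, 148, 148]
Sum = 310


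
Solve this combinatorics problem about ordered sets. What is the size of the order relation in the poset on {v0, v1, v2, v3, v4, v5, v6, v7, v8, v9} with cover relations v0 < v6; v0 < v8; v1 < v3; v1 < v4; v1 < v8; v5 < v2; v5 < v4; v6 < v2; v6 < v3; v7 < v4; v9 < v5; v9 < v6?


The order relation is {(a,b) : a <= b}, reflexive so it includes (a,a).
Examples: (v0,v0), (v0,v2), (v0,v3), (v0,v6), (v0,v8), ...
Total ordered pairs: 27


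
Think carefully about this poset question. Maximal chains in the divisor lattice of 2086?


A maximal chain goes from the minimum element to a maximal element via cover relations.
Counting all min-to-max paths in the cover graph.
Total maximal chains: 6


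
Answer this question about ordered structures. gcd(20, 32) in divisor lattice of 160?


Meet=gcd.
gcd(20,32)=4


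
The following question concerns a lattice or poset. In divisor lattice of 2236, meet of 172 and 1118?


In a divisor lattice, meet = gcd (greatest common divisor).
By Euclidean algorithm or factoring: gcd(172,1118) = 86


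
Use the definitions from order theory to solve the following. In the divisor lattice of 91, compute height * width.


Height = length of longest chain minus 1; width = size of largest antichain.
A maximum chain: 1 | 13 | 91  (height 2).
A maximum antichain: {7, 13}  (width 2).
Product = 2 * 2 = 4


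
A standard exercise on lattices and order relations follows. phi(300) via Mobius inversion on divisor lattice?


phi(n) = n * prod_{p|n} (1 - 1/p).
Prime divisors of 300: [2, 3, 5]
phi(300) = 300 * (1 - 1/2) * (1 - 1/3) * (1 - 1/5)
phi(300) = 80


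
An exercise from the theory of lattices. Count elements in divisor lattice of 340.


Divisors of 340: [1, 2, 4, 5, 10, 17, 20, 34, 68, 85, 170, 340]
Count: 12


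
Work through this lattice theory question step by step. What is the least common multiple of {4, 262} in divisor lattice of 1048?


In a divisor lattice, join = lcm (least common multiple).
Compute lcm iteratively: start with first element, then lcm(current, next).
Elements: [4, 262]
lcm(4,262) = 524
Final lcm = 524


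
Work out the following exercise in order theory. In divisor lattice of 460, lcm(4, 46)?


Join=lcm.
gcd(4,46)=2
lcm=92


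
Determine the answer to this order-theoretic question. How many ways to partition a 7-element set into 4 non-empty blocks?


S(n,k) = k*S(n-1,k) + S(n-1,k-1).
S(6,4) = 65, S(6,3) = 90
S(7,4) = 4*65 + 90 = 260 + 90
S(7,4) = 350


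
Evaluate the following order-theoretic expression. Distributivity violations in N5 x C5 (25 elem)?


Distributive law: a ^ (b v c) = (a ^ b) v (a ^ c).
Check all 25^3 = 15625 ordered triples (a,b,c).
  e.g. a=(b,0), b=(a,0), c=(c,0): lhs=(b,0) != rhs=(a,0)
  e.g. a=(b,0), b=(a,0), c=(c,1): lhs=(b,0) != rhs=(a,0)
Total violating triples: 250


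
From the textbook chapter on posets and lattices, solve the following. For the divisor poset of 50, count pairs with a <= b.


The order relation is {(a,b) : a <= b}, reflexive so it includes (a,a).
Examples: (1,1), (1,10), (1,2), (1,25), (1,5), ...
Total ordered pairs: 18


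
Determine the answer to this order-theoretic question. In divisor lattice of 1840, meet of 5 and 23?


In a divisor lattice, meet = gcd (greatest common divisor).
By Euclidean algorithm or factoring: gcd(5,23) = 1


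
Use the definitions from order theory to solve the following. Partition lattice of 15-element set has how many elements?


B(n) = number of set partitions of an n-element set.
B(n) satisfies the recurrence: B(n+1) = sum_k C(n,k)*B(k).
B(15) = 1382958545


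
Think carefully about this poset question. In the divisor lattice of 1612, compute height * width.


Height = length of longest chain minus 1; width = size of largest antichain.
A maximum chain: 1 | 31 | 403 | 806 | 1612  (height 4).
A maximum antichain: {4, 26, 62, 403}  (width 4).
Product = 4 * 4 = 16


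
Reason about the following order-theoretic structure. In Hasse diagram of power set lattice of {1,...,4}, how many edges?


A cover relation a -< b holds when a < b with no c strictly between.
Cover relations:
  {} -< {1}
  {} -< {2}
  {} -< {3}
  {} -< {4}
  {1} -< {1,2}
  {1} -< {1,3}
  {1} -< {1,4}
  {2} -< {1,2}
  ...24 more
Total: 32


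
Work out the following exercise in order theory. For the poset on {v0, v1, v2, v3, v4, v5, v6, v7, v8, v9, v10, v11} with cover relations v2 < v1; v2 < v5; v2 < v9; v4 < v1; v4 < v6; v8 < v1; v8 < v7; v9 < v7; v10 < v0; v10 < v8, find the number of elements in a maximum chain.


A chain is a totally ordered subset; we count the number of elements in a maximum chain.
Compute, for each element x, the size of the longest chain ending at x:
  v2: 1
  v3: 1
  v4: 1
  v10: 1
  v11: 1
  v0: 2
  ...
A maximum chain: v10 < v8 < v1
Number of elements in the longest chain: 3


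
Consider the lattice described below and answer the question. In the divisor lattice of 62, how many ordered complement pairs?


Complement pair (a,b): a meet b = bottom, a join b = top.
Here: gcd(a,b)=1 and lcm(a,b)=62, i.e. a*b=62 with a,b coprime.
Pairs found: (1,62), (2,31), (31,2), (62,1)
Total ordered pairs: 4
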